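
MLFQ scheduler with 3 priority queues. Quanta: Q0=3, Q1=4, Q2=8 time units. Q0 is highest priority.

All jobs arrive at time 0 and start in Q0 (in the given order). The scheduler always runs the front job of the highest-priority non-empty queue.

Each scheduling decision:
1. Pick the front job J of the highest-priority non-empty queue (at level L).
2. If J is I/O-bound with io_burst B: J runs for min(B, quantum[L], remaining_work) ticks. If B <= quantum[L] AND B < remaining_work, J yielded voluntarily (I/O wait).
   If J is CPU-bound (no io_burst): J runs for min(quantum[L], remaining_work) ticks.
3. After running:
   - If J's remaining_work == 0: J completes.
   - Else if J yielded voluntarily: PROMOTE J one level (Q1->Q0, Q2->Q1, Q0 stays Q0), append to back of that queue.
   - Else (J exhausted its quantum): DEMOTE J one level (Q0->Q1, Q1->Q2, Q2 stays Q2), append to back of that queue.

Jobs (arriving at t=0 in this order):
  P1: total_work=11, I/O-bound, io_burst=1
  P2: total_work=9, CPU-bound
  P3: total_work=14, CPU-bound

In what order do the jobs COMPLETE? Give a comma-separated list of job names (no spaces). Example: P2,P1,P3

t=0-1: P1@Q0 runs 1, rem=10, I/O yield, promote→Q0. Q0=[P2,P3,P1] Q1=[] Q2=[]
t=1-4: P2@Q0 runs 3, rem=6, quantum used, demote→Q1. Q0=[P3,P1] Q1=[P2] Q2=[]
t=4-7: P3@Q0 runs 3, rem=11, quantum used, demote→Q1. Q0=[P1] Q1=[P2,P3] Q2=[]
t=7-8: P1@Q0 runs 1, rem=9, I/O yield, promote→Q0. Q0=[P1] Q1=[P2,P3] Q2=[]
t=8-9: P1@Q0 runs 1, rem=8, I/O yield, promote→Q0. Q0=[P1] Q1=[P2,P3] Q2=[]
t=9-10: P1@Q0 runs 1, rem=7, I/O yield, promote→Q0. Q0=[P1] Q1=[P2,P3] Q2=[]
t=10-11: P1@Q0 runs 1, rem=6, I/O yield, promote→Q0. Q0=[P1] Q1=[P2,P3] Q2=[]
t=11-12: P1@Q0 runs 1, rem=5, I/O yield, promote→Q0. Q0=[P1] Q1=[P2,P3] Q2=[]
t=12-13: P1@Q0 runs 1, rem=4, I/O yield, promote→Q0. Q0=[P1] Q1=[P2,P3] Q2=[]
t=13-14: P1@Q0 runs 1, rem=3, I/O yield, promote→Q0. Q0=[P1] Q1=[P2,P3] Q2=[]
t=14-15: P1@Q0 runs 1, rem=2, I/O yield, promote→Q0. Q0=[P1] Q1=[P2,P3] Q2=[]
t=15-16: P1@Q0 runs 1, rem=1, I/O yield, promote→Q0. Q0=[P1] Q1=[P2,P3] Q2=[]
t=16-17: P1@Q0 runs 1, rem=0, completes. Q0=[] Q1=[P2,P3] Q2=[]
t=17-21: P2@Q1 runs 4, rem=2, quantum used, demote→Q2. Q0=[] Q1=[P3] Q2=[P2]
t=21-25: P3@Q1 runs 4, rem=7, quantum used, demote→Q2. Q0=[] Q1=[] Q2=[P2,P3]
t=25-27: P2@Q2 runs 2, rem=0, completes. Q0=[] Q1=[] Q2=[P3]
t=27-34: P3@Q2 runs 7, rem=0, completes. Q0=[] Q1=[] Q2=[]

Answer: P1,P2,P3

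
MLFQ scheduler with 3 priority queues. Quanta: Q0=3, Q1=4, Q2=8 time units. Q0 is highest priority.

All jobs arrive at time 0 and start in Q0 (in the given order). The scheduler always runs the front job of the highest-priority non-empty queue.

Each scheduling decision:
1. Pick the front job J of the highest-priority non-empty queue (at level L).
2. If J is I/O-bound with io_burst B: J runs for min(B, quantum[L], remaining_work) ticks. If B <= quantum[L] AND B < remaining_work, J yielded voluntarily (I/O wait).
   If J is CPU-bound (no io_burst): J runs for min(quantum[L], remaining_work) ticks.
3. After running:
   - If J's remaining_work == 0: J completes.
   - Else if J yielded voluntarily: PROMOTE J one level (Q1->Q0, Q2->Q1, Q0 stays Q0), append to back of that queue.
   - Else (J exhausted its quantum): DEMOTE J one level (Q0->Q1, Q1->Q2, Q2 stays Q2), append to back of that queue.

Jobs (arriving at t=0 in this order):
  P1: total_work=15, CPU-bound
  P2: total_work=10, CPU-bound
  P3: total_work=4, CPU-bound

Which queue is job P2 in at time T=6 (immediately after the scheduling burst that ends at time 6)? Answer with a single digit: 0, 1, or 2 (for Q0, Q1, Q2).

Answer: 1

Derivation:
t=0-3: P1@Q0 runs 3, rem=12, quantum used, demote→Q1. Q0=[P2,P3] Q1=[P1] Q2=[]
t=3-6: P2@Q0 runs 3, rem=7, quantum used, demote→Q1. Q0=[P3] Q1=[P1,P2] Q2=[]
t=6-9: P3@Q0 runs 3, rem=1, quantum used, demote→Q1. Q0=[] Q1=[P1,P2,P3] Q2=[]
t=9-13: P1@Q1 runs 4, rem=8, quantum used, demote→Q2. Q0=[] Q1=[P2,P3] Q2=[P1]
t=13-17: P2@Q1 runs 4, rem=3, quantum used, demote→Q2. Q0=[] Q1=[P3] Q2=[P1,P2]
t=17-18: P3@Q1 runs 1, rem=0, completes. Q0=[] Q1=[] Q2=[P1,P2]
t=18-26: P1@Q2 runs 8, rem=0, completes. Q0=[] Q1=[] Q2=[P2]
t=26-29: P2@Q2 runs 3, rem=0, completes. Q0=[] Q1=[] Q2=[]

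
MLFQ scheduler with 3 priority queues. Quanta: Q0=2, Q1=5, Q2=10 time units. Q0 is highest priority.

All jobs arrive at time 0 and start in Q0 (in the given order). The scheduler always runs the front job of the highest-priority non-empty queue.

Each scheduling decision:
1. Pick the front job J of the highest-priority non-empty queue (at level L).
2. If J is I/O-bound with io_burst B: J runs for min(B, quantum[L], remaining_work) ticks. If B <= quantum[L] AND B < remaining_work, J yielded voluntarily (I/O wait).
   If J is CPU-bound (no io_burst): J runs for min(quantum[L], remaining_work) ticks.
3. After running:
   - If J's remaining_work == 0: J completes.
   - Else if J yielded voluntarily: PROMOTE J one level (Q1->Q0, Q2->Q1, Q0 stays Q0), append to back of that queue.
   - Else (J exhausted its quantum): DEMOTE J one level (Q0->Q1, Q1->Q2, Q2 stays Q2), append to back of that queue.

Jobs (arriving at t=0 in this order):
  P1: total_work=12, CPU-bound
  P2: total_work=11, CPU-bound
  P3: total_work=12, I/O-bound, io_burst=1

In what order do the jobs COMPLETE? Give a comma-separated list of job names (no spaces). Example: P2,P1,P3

Answer: P3,P1,P2

Derivation:
t=0-2: P1@Q0 runs 2, rem=10, quantum used, demote→Q1. Q0=[P2,P3] Q1=[P1] Q2=[]
t=2-4: P2@Q0 runs 2, rem=9, quantum used, demote→Q1. Q0=[P3] Q1=[P1,P2] Q2=[]
t=4-5: P3@Q0 runs 1, rem=11, I/O yield, promote→Q0. Q0=[P3] Q1=[P1,P2] Q2=[]
t=5-6: P3@Q0 runs 1, rem=10, I/O yield, promote→Q0. Q0=[P3] Q1=[P1,P2] Q2=[]
t=6-7: P3@Q0 runs 1, rem=9, I/O yield, promote→Q0. Q0=[P3] Q1=[P1,P2] Q2=[]
t=7-8: P3@Q0 runs 1, rem=8, I/O yield, promote→Q0. Q0=[P3] Q1=[P1,P2] Q2=[]
t=8-9: P3@Q0 runs 1, rem=7, I/O yield, promote→Q0. Q0=[P3] Q1=[P1,P2] Q2=[]
t=9-10: P3@Q0 runs 1, rem=6, I/O yield, promote→Q0. Q0=[P3] Q1=[P1,P2] Q2=[]
t=10-11: P3@Q0 runs 1, rem=5, I/O yield, promote→Q0. Q0=[P3] Q1=[P1,P2] Q2=[]
t=11-12: P3@Q0 runs 1, rem=4, I/O yield, promote→Q0. Q0=[P3] Q1=[P1,P2] Q2=[]
t=12-13: P3@Q0 runs 1, rem=3, I/O yield, promote→Q0. Q0=[P3] Q1=[P1,P2] Q2=[]
t=13-14: P3@Q0 runs 1, rem=2, I/O yield, promote→Q0. Q0=[P3] Q1=[P1,P2] Q2=[]
t=14-15: P3@Q0 runs 1, rem=1, I/O yield, promote→Q0. Q0=[P3] Q1=[P1,P2] Q2=[]
t=15-16: P3@Q0 runs 1, rem=0, completes. Q0=[] Q1=[P1,P2] Q2=[]
t=16-21: P1@Q1 runs 5, rem=5, quantum used, demote→Q2. Q0=[] Q1=[P2] Q2=[P1]
t=21-26: P2@Q1 runs 5, rem=4, quantum used, demote→Q2. Q0=[] Q1=[] Q2=[P1,P2]
t=26-31: P1@Q2 runs 5, rem=0, completes. Q0=[] Q1=[] Q2=[P2]
t=31-35: P2@Q2 runs 4, rem=0, completes. Q0=[] Q1=[] Q2=[]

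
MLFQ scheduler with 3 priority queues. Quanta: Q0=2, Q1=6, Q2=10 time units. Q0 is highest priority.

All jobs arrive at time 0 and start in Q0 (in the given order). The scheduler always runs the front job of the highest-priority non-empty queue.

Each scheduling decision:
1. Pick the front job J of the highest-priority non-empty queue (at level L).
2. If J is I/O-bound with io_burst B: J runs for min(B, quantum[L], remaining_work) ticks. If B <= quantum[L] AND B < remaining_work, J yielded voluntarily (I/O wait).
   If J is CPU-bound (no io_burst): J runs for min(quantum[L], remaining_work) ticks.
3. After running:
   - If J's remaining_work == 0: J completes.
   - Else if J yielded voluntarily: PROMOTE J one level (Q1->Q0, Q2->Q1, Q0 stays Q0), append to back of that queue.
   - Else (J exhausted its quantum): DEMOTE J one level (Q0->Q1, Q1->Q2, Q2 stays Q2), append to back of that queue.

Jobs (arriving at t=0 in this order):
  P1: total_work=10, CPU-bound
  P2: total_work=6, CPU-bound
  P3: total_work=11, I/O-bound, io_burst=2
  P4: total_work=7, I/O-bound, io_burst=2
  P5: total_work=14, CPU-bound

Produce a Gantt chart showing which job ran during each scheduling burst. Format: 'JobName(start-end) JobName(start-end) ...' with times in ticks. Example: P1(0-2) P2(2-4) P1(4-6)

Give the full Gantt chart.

t=0-2: P1@Q0 runs 2, rem=8, quantum used, demote→Q1. Q0=[P2,P3,P4,P5] Q1=[P1] Q2=[]
t=2-4: P2@Q0 runs 2, rem=4, quantum used, demote→Q1. Q0=[P3,P4,P5] Q1=[P1,P2] Q2=[]
t=4-6: P3@Q0 runs 2, rem=9, I/O yield, promote→Q0. Q0=[P4,P5,P3] Q1=[P1,P2] Q2=[]
t=6-8: P4@Q0 runs 2, rem=5, I/O yield, promote→Q0. Q0=[P5,P3,P4] Q1=[P1,P2] Q2=[]
t=8-10: P5@Q0 runs 2, rem=12, quantum used, demote→Q1. Q0=[P3,P4] Q1=[P1,P2,P5] Q2=[]
t=10-12: P3@Q0 runs 2, rem=7, I/O yield, promote→Q0. Q0=[P4,P3] Q1=[P1,P2,P5] Q2=[]
t=12-14: P4@Q0 runs 2, rem=3, I/O yield, promote→Q0. Q0=[P3,P4] Q1=[P1,P2,P5] Q2=[]
t=14-16: P3@Q0 runs 2, rem=5, I/O yield, promote→Q0. Q0=[P4,P3] Q1=[P1,P2,P5] Q2=[]
t=16-18: P4@Q0 runs 2, rem=1, I/O yield, promote→Q0. Q0=[P3,P4] Q1=[P1,P2,P5] Q2=[]
t=18-20: P3@Q0 runs 2, rem=3, I/O yield, promote→Q0. Q0=[P4,P3] Q1=[P1,P2,P5] Q2=[]
t=20-21: P4@Q0 runs 1, rem=0, completes. Q0=[P3] Q1=[P1,P2,P5] Q2=[]
t=21-23: P3@Q0 runs 2, rem=1, I/O yield, promote→Q0. Q0=[P3] Q1=[P1,P2,P5] Q2=[]
t=23-24: P3@Q0 runs 1, rem=0, completes. Q0=[] Q1=[P1,P2,P5] Q2=[]
t=24-30: P1@Q1 runs 6, rem=2, quantum used, demote→Q2. Q0=[] Q1=[P2,P5] Q2=[P1]
t=30-34: P2@Q1 runs 4, rem=0, completes. Q0=[] Q1=[P5] Q2=[P1]
t=34-40: P5@Q1 runs 6, rem=6, quantum used, demote→Q2. Q0=[] Q1=[] Q2=[P1,P5]
t=40-42: P1@Q2 runs 2, rem=0, completes. Q0=[] Q1=[] Q2=[P5]
t=42-48: P5@Q2 runs 6, rem=0, completes. Q0=[] Q1=[] Q2=[]

Answer: P1(0-2) P2(2-4) P3(4-6) P4(6-8) P5(8-10) P3(10-12) P4(12-14) P3(14-16) P4(16-18) P3(18-20) P4(20-21) P3(21-23) P3(23-24) P1(24-30) P2(30-34) P5(34-40) P1(40-42) P5(42-48)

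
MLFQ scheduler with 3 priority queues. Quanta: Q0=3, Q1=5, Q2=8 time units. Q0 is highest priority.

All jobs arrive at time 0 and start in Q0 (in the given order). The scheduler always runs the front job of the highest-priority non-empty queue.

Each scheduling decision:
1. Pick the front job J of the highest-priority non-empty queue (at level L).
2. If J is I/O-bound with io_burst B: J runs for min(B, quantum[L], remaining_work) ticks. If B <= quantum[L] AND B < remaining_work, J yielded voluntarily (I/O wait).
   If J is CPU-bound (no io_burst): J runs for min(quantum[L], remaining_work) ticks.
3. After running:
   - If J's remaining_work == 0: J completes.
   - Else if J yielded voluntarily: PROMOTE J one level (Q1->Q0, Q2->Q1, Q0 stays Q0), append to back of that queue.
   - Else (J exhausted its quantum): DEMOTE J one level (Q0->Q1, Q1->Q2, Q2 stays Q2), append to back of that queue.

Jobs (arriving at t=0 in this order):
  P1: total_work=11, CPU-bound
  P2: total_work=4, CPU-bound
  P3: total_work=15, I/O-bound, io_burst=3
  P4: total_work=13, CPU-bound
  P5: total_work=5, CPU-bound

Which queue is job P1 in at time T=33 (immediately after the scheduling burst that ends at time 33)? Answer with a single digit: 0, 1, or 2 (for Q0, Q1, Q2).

Answer: 2

Derivation:
t=0-3: P1@Q0 runs 3, rem=8, quantum used, demote→Q1. Q0=[P2,P3,P4,P5] Q1=[P1] Q2=[]
t=3-6: P2@Q0 runs 3, rem=1, quantum used, demote→Q1. Q0=[P3,P4,P5] Q1=[P1,P2] Q2=[]
t=6-9: P3@Q0 runs 3, rem=12, I/O yield, promote→Q0. Q0=[P4,P5,P3] Q1=[P1,P2] Q2=[]
t=9-12: P4@Q0 runs 3, rem=10, quantum used, demote→Q1. Q0=[P5,P3] Q1=[P1,P2,P4] Q2=[]
t=12-15: P5@Q0 runs 3, rem=2, quantum used, demote→Q1. Q0=[P3] Q1=[P1,P2,P4,P5] Q2=[]
t=15-18: P3@Q0 runs 3, rem=9, I/O yield, promote→Q0. Q0=[P3] Q1=[P1,P2,P4,P5] Q2=[]
t=18-21: P3@Q0 runs 3, rem=6, I/O yield, promote→Q0. Q0=[P3] Q1=[P1,P2,P4,P5] Q2=[]
t=21-24: P3@Q0 runs 3, rem=3, I/O yield, promote→Q0. Q0=[P3] Q1=[P1,P2,P4,P5] Q2=[]
t=24-27: P3@Q0 runs 3, rem=0, completes. Q0=[] Q1=[P1,P2,P4,P5] Q2=[]
t=27-32: P1@Q1 runs 5, rem=3, quantum used, demote→Q2. Q0=[] Q1=[P2,P4,P5] Q2=[P1]
t=32-33: P2@Q1 runs 1, rem=0, completes. Q0=[] Q1=[P4,P5] Q2=[P1]
t=33-38: P4@Q1 runs 5, rem=5, quantum used, demote→Q2. Q0=[] Q1=[P5] Q2=[P1,P4]
t=38-40: P5@Q1 runs 2, rem=0, completes. Q0=[] Q1=[] Q2=[P1,P4]
t=40-43: P1@Q2 runs 3, rem=0, completes. Q0=[] Q1=[] Q2=[P4]
t=43-48: P4@Q2 runs 5, rem=0, completes. Q0=[] Q1=[] Q2=[]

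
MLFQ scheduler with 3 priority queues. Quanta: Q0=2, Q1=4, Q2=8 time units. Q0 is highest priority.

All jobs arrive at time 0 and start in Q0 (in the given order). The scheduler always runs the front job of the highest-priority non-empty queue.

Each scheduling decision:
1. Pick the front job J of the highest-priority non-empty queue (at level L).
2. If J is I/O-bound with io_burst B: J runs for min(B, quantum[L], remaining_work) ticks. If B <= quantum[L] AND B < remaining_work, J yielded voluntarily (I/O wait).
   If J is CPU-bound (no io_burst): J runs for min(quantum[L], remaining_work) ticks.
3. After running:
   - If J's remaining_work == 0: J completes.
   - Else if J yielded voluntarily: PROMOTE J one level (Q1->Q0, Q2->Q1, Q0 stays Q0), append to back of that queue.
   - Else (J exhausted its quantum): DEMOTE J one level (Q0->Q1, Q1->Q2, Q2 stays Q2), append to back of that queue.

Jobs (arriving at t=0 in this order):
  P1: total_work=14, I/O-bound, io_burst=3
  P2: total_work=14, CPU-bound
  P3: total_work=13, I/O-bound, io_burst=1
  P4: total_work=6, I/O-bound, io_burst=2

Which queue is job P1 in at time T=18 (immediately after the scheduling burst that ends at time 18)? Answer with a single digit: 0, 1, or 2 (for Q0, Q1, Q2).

Answer: 1

Derivation:
t=0-2: P1@Q0 runs 2, rem=12, quantum used, demote→Q1. Q0=[P2,P3,P4] Q1=[P1] Q2=[]
t=2-4: P2@Q0 runs 2, rem=12, quantum used, demote→Q1. Q0=[P3,P4] Q1=[P1,P2] Q2=[]
t=4-5: P3@Q0 runs 1, rem=12, I/O yield, promote→Q0. Q0=[P4,P3] Q1=[P1,P2] Q2=[]
t=5-7: P4@Q0 runs 2, rem=4, I/O yield, promote→Q0. Q0=[P3,P4] Q1=[P1,P2] Q2=[]
t=7-8: P3@Q0 runs 1, rem=11, I/O yield, promote→Q0. Q0=[P4,P3] Q1=[P1,P2] Q2=[]
t=8-10: P4@Q0 runs 2, rem=2, I/O yield, promote→Q0. Q0=[P3,P4] Q1=[P1,P2] Q2=[]
t=10-11: P3@Q0 runs 1, rem=10, I/O yield, promote→Q0. Q0=[P4,P3] Q1=[P1,P2] Q2=[]
t=11-13: P4@Q0 runs 2, rem=0, completes. Q0=[P3] Q1=[P1,P2] Q2=[]
t=13-14: P3@Q0 runs 1, rem=9, I/O yield, promote→Q0. Q0=[P3] Q1=[P1,P2] Q2=[]
t=14-15: P3@Q0 runs 1, rem=8, I/O yield, promote→Q0. Q0=[P3] Q1=[P1,P2] Q2=[]
t=15-16: P3@Q0 runs 1, rem=7, I/O yield, promote→Q0. Q0=[P3] Q1=[P1,P2] Q2=[]
t=16-17: P3@Q0 runs 1, rem=6, I/O yield, promote→Q0. Q0=[P3] Q1=[P1,P2] Q2=[]
t=17-18: P3@Q0 runs 1, rem=5, I/O yield, promote→Q0. Q0=[P3] Q1=[P1,P2] Q2=[]
t=18-19: P3@Q0 runs 1, rem=4, I/O yield, promote→Q0. Q0=[P3] Q1=[P1,P2] Q2=[]
t=19-20: P3@Q0 runs 1, rem=3, I/O yield, promote→Q0. Q0=[P3] Q1=[P1,P2] Q2=[]
t=20-21: P3@Q0 runs 1, rem=2, I/O yield, promote→Q0. Q0=[P3] Q1=[P1,P2] Q2=[]
t=21-22: P3@Q0 runs 1, rem=1, I/O yield, promote→Q0. Q0=[P3] Q1=[P1,P2] Q2=[]
t=22-23: P3@Q0 runs 1, rem=0, completes. Q0=[] Q1=[P1,P2] Q2=[]
t=23-26: P1@Q1 runs 3, rem=9, I/O yield, promote→Q0. Q0=[P1] Q1=[P2] Q2=[]
t=26-28: P1@Q0 runs 2, rem=7, quantum used, demote→Q1. Q0=[] Q1=[P2,P1] Q2=[]
t=28-32: P2@Q1 runs 4, rem=8, quantum used, demote→Q2. Q0=[] Q1=[P1] Q2=[P2]
t=32-35: P1@Q1 runs 3, rem=4, I/O yield, promote→Q0. Q0=[P1] Q1=[] Q2=[P2]
t=35-37: P1@Q0 runs 2, rem=2, quantum used, demote→Q1. Q0=[] Q1=[P1] Q2=[P2]
t=37-39: P1@Q1 runs 2, rem=0, completes. Q0=[] Q1=[] Q2=[P2]
t=39-47: P2@Q2 runs 8, rem=0, completes. Q0=[] Q1=[] Q2=[]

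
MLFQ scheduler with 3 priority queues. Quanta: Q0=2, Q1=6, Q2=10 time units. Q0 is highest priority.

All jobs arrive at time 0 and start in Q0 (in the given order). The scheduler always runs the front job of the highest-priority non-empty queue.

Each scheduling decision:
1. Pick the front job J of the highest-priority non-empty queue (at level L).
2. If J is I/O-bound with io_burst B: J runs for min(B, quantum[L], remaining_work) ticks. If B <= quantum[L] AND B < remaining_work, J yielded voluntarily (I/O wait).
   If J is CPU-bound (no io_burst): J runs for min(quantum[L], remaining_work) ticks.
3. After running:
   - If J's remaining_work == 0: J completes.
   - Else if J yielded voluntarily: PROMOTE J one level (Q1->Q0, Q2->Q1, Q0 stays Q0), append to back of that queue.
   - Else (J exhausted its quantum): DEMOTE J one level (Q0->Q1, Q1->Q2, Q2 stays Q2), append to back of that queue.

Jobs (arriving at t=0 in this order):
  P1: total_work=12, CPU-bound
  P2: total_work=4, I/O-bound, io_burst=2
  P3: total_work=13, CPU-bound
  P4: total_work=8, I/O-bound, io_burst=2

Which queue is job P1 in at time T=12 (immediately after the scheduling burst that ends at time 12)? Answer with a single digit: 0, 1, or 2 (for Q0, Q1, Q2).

Answer: 1

Derivation:
t=0-2: P1@Q0 runs 2, rem=10, quantum used, demote→Q1. Q0=[P2,P3,P4] Q1=[P1] Q2=[]
t=2-4: P2@Q0 runs 2, rem=2, I/O yield, promote→Q0. Q0=[P3,P4,P2] Q1=[P1] Q2=[]
t=4-6: P3@Q0 runs 2, rem=11, quantum used, demote→Q1. Q0=[P4,P2] Q1=[P1,P3] Q2=[]
t=6-8: P4@Q0 runs 2, rem=6, I/O yield, promote→Q0. Q0=[P2,P4] Q1=[P1,P3] Q2=[]
t=8-10: P2@Q0 runs 2, rem=0, completes. Q0=[P4] Q1=[P1,P3] Q2=[]
t=10-12: P4@Q0 runs 2, rem=4, I/O yield, promote→Q0. Q0=[P4] Q1=[P1,P3] Q2=[]
t=12-14: P4@Q0 runs 2, rem=2, I/O yield, promote→Q0. Q0=[P4] Q1=[P1,P3] Q2=[]
t=14-16: P4@Q0 runs 2, rem=0, completes. Q0=[] Q1=[P1,P3] Q2=[]
t=16-22: P1@Q1 runs 6, rem=4, quantum used, demote→Q2. Q0=[] Q1=[P3] Q2=[P1]
t=22-28: P3@Q1 runs 6, rem=5, quantum used, demote→Q2. Q0=[] Q1=[] Q2=[P1,P3]
t=28-32: P1@Q2 runs 4, rem=0, completes. Q0=[] Q1=[] Q2=[P3]
t=32-37: P3@Q2 runs 5, rem=0, completes. Q0=[] Q1=[] Q2=[]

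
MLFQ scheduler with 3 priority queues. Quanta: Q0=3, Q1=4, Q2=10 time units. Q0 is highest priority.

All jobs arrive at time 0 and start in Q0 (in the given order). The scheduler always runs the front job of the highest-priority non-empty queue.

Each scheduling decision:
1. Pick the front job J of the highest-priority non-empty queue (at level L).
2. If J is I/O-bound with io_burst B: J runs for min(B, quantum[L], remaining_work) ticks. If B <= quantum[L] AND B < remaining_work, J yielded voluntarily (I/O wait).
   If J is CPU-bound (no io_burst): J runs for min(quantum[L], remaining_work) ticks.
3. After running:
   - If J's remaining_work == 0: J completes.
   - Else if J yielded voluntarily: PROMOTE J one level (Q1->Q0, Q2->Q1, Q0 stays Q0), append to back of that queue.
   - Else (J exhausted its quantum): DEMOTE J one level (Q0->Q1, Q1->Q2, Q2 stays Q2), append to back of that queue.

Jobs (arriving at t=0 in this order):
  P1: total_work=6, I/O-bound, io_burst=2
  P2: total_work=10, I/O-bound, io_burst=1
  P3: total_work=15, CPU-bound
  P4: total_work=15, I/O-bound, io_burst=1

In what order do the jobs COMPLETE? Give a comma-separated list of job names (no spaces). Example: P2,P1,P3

t=0-2: P1@Q0 runs 2, rem=4, I/O yield, promote→Q0. Q0=[P2,P3,P4,P1] Q1=[] Q2=[]
t=2-3: P2@Q0 runs 1, rem=9, I/O yield, promote→Q0. Q0=[P3,P4,P1,P2] Q1=[] Q2=[]
t=3-6: P3@Q0 runs 3, rem=12, quantum used, demote→Q1. Q0=[P4,P1,P2] Q1=[P3] Q2=[]
t=6-7: P4@Q0 runs 1, rem=14, I/O yield, promote→Q0. Q0=[P1,P2,P4] Q1=[P3] Q2=[]
t=7-9: P1@Q0 runs 2, rem=2, I/O yield, promote→Q0. Q0=[P2,P4,P1] Q1=[P3] Q2=[]
t=9-10: P2@Q0 runs 1, rem=8, I/O yield, promote→Q0. Q0=[P4,P1,P2] Q1=[P3] Q2=[]
t=10-11: P4@Q0 runs 1, rem=13, I/O yield, promote→Q0. Q0=[P1,P2,P4] Q1=[P3] Q2=[]
t=11-13: P1@Q0 runs 2, rem=0, completes. Q0=[P2,P4] Q1=[P3] Q2=[]
t=13-14: P2@Q0 runs 1, rem=7, I/O yield, promote→Q0. Q0=[P4,P2] Q1=[P3] Q2=[]
t=14-15: P4@Q0 runs 1, rem=12, I/O yield, promote→Q0. Q0=[P2,P4] Q1=[P3] Q2=[]
t=15-16: P2@Q0 runs 1, rem=6, I/O yield, promote→Q0. Q0=[P4,P2] Q1=[P3] Q2=[]
t=16-17: P4@Q0 runs 1, rem=11, I/O yield, promote→Q0. Q0=[P2,P4] Q1=[P3] Q2=[]
t=17-18: P2@Q0 runs 1, rem=5, I/O yield, promote→Q0. Q0=[P4,P2] Q1=[P3] Q2=[]
t=18-19: P4@Q0 runs 1, rem=10, I/O yield, promote→Q0. Q0=[P2,P4] Q1=[P3] Q2=[]
t=19-20: P2@Q0 runs 1, rem=4, I/O yield, promote→Q0. Q0=[P4,P2] Q1=[P3] Q2=[]
t=20-21: P4@Q0 runs 1, rem=9, I/O yield, promote→Q0. Q0=[P2,P4] Q1=[P3] Q2=[]
t=21-22: P2@Q0 runs 1, rem=3, I/O yield, promote→Q0. Q0=[P4,P2] Q1=[P3] Q2=[]
t=22-23: P4@Q0 runs 1, rem=8, I/O yield, promote→Q0. Q0=[P2,P4] Q1=[P3] Q2=[]
t=23-24: P2@Q0 runs 1, rem=2, I/O yield, promote→Q0. Q0=[P4,P2] Q1=[P3] Q2=[]
t=24-25: P4@Q0 runs 1, rem=7, I/O yield, promote→Q0. Q0=[P2,P4] Q1=[P3] Q2=[]
t=25-26: P2@Q0 runs 1, rem=1, I/O yield, promote→Q0. Q0=[P4,P2] Q1=[P3] Q2=[]
t=26-27: P4@Q0 runs 1, rem=6, I/O yield, promote→Q0. Q0=[P2,P4] Q1=[P3] Q2=[]
t=27-28: P2@Q0 runs 1, rem=0, completes. Q0=[P4] Q1=[P3] Q2=[]
t=28-29: P4@Q0 runs 1, rem=5, I/O yield, promote→Q0. Q0=[P4] Q1=[P3] Q2=[]
t=29-30: P4@Q0 runs 1, rem=4, I/O yield, promote→Q0. Q0=[P4] Q1=[P3] Q2=[]
t=30-31: P4@Q0 runs 1, rem=3, I/O yield, promote→Q0. Q0=[P4] Q1=[P3] Q2=[]
t=31-32: P4@Q0 runs 1, rem=2, I/O yield, promote→Q0. Q0=[P4] Q1=[P3] Q2=[]
t=32-33: P4@Q0 runs 1, rem=1, I/O yield, promote→Q0. Q0=[P4] Q1=[P3] Q2=[]
t=33-34: P4@Q0 runs 1, rem=0, completes. Q0=[] Q1=[P3] Q2=[]
t=34-38: P3@Q1 runs 4, rem=8, quantum used, demote→Q2. Q0=[] Q1=[] Q2=[P3]
t=38-46: P3@Q2 runs 8, rem=0, completes. Q0=[] Q1=[] Q2=[]

Answer: P1,P2,P4,P3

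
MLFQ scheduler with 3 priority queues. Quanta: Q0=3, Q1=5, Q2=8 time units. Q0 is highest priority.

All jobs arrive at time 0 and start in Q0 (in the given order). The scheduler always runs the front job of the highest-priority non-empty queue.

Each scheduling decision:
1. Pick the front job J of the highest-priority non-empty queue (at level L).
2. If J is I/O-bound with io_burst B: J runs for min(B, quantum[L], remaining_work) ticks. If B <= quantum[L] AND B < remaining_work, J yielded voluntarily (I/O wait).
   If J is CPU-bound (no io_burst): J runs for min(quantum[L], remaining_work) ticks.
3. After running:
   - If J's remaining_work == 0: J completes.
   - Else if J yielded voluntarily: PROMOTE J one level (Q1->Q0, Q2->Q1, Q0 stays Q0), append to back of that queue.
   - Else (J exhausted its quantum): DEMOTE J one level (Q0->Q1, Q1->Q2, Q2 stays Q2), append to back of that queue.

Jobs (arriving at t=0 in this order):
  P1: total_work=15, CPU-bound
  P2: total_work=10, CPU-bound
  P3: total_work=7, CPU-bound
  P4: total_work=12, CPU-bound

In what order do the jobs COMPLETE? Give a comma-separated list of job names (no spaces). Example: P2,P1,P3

Answer: P3,P1,P2,P4

Derivation:
t=0-3: P1@Q0 runs 3, rem=12, quantum used, demote→Q1. Q0=[P2,P3,P4] Q1=[P1] Q2=[]
t=3-6: P2@Q0 runs 3, rem=7, quantum used, demote→Q1. Q0=[P3,P4] Q1=[P1,P2] Q2=[]
t=6-9: P3@Q0 runs 3, rem=4, quantum used, demote→Q1. Q0=[P4] Q1=[P1,P2,P3] Q2=[]
t=9-12: P4@Q0 runs 3, rem=9, quantum used, demote→Q1. Q0=[] Q1=[P1,P2,P3,P4] Q2=[]
t=12-17: P1@Q1 runs 5, rem=7, quantum used, demote→Q2. Q0=[] Q1=[P2,P3,P4] Q2=[P1]
t=17-22: P2@Q1 runs 5, rem=2, quantum used, demote→Q2. Q0=[] Q1=[P3,P4] Q2=[P1,P2]
t=22-26: P3@Q1 runs 4, rem=0, completes. Q0=[] Q1=[P4] Q2=[P1,P2]
t=26-31: P4@Q1 runs 5, rem=4, quantum used, demote→Q2. Q0=[] Q1=[] Q2=[P1,P2,P4]
t=31-38: P1@Q2 runs 7, rem=0, completes. Q0=[] Q1=[] Q2=[P2,P4]
t=38-40: P2@Q2 runs 2, rem=0, completes. Q0=[] Q1=[] Q2=[P4]
t=40-44: P4@Q2 runs 4, rem=0, completes. Q0=[] Q1=[] Q2=[]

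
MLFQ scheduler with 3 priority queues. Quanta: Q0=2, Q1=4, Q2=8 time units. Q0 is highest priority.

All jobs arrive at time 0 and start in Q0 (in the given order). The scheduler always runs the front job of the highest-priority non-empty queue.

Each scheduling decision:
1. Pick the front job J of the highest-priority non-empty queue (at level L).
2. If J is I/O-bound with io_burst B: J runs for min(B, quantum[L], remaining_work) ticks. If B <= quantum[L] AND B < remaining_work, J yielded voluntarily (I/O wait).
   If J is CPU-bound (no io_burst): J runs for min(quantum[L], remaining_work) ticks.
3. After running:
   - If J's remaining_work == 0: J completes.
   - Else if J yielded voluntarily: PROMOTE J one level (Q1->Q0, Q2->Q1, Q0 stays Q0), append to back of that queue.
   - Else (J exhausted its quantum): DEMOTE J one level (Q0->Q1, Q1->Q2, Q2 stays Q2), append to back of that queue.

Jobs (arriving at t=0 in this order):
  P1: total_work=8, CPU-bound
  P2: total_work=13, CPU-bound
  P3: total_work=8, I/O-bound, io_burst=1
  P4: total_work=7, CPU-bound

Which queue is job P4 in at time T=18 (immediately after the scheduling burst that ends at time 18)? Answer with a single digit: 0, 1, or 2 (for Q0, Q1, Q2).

t=0-2: P1@Q0 runs 2, rem=6, quantum used, demote→Q1. Q0=[P2,P3,P4] Q1=[P1] Q2=[]
t=2-4: P2@Q0 runs 2, rem=11, quantum used, demote→Q1. Q0=[P3,P4] Q1=[P1,P2] Q2=[]
t=4-5: P3@Q0 runs 1, rem=7, I/O yield, promote→Q0. Q0=[P4,P3] Q1=[P1,P2] Q2=[]
t=5-7: P4@Q0 runs 2, rem=5, quantum used, demote→Q1. Q0=[P3] Q1=[P1,P2,P4] Q2=[]
t=7-8: P3@Q0 runs 1, rem=6, I/O yield, promote→Q0. Q0=[P3] Q1=[P1,P2,P4] Q2=[]
t=8-9: P3@Q0 runs 1, rem=5, I/O yield, promote→Q0. Q0=[P3] Q1=[P1,P2,P4] Q2=[]
t=9-10: P3@Q0 runs 1, rem=4, I/O yield, promote→Q0. Q0=[P3] Q1=[P1,P2,P4] Q2=[]
t=10-11: P3@Q0 runs 1, rem=3, I/O yield, promote→Q0. Q0=[P3] Q1=[P1,P2,P4] Q2=[]
t=11-12: P3@Q0 runs 1, rem=2, I/O yield, promote→Q0. Q0=[P3] Q1=[P1,P2,P4] Q2=[]
t=12-13: P3@Q0 runs 1, rem=1, I/O yield, promote→Q0. Q0=[P3] Q1=[P1,P2,P4] Q2=[]
t=13-14: P3@Q0 runs 1, rem=0, completes. Q0=[] Q1=[P1,P2,P4] Q2=[]
t=14-18: P1@Q1 runs 4, rem=2, quantum used, demote→Q2. Q0=[] Q1=[P2,P4] Q2=[P1]
t=18-22: P2@Q1 runs 4, rem=7, quantum used, demote→Q2. Q0=[] Q1=[P4] Q2=[P1,P2]
t=22-26: P4@Q1 runs 4, rem=1, quantum used, demote→Q2. Q0=[] Q1=[] Q2=[P1,P2,P4]
t=26-28: P1@Q2 runs 2, rem=0, completes. Q0=[] Q1=[] Q2=[P2,P4]
t=28-35: P2@Q2 runs 7, rem=0, completes. Q0=[] Q1=[] Q2=[P4]
t=35-36: P4@Q2 runs 1, rem=0, completes. Q0=[] Q1=[] Q2=[]

Answer: 1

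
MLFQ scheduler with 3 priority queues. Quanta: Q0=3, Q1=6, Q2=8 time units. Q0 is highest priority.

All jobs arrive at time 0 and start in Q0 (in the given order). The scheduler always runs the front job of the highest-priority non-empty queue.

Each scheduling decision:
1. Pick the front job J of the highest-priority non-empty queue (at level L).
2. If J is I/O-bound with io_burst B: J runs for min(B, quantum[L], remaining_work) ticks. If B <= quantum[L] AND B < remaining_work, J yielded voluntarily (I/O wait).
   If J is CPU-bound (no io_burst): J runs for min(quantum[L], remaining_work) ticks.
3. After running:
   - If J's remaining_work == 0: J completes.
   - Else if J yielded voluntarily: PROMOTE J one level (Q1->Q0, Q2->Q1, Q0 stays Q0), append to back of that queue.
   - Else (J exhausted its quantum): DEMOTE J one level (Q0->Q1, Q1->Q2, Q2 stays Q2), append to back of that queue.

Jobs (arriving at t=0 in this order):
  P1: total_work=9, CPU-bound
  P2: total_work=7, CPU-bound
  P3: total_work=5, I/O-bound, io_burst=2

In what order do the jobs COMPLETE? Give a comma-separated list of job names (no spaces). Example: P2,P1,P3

Answer: P3,P1,P2

Derivation:
t=0-3: P1@Q0 runs 3, rem=6, quantum used, demote→Q1. Q0=[P2,P3] Q1=[P1] Q2=[]
t=3-6: P2@Q0 runs 3, rem=4, quantum used, demote→Q1. Q0=[P3] Q1=[P1,P2] Q2=[]
t=6-8: P3@Q0 runs 2, rem=3, I/O yield, promote→Q0. Q0=[P3] Q1=[P1,P2] Q2=[]
t=8-10: P3@Q0 runs 2, rem=1, I/O yield, promote→Q0. Q0=[P3] Q1=[P1,P2] Q2=[]
t=10-11: P3@Q0 runs 1, rem=0, completes. Q0=[] Q1=[P1,P2] Q2=[]
t=11-17: P1@Q1 runs 6, rem=0, completes. Q0=[] Q1=[P2] Q2=[]
t=17-21: P2@Q1 runs 4, rem=0, completes. Q0=[] Q1=[] Q2=[]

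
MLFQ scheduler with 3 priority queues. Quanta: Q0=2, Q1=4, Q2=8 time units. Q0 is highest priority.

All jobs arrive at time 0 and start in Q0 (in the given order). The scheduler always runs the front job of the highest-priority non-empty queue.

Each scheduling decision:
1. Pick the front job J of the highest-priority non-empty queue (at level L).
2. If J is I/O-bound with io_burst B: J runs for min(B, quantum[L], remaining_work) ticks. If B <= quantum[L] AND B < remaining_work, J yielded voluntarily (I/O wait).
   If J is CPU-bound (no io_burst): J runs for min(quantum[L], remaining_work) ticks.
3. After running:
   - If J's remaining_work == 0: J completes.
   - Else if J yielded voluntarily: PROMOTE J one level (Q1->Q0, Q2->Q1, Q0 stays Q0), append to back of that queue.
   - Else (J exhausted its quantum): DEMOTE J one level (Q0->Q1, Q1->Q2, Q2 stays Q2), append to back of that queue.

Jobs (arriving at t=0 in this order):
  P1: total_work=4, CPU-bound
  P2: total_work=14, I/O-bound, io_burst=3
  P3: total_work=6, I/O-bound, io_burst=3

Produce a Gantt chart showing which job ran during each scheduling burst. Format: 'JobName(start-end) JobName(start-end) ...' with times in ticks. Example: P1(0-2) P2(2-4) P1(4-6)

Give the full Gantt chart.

t=0-2: P1@Q0 runs 2, rem=2, quantum used, demote→Q1. Q0=[P2,P3] Q1=[P1] Q2=[]
t=2-4: P2@Q0 runs 2, rem=12, quantum used, demote→Q1. Q0=[P3] Q1=[P1,P2] Q2=[]
t=4-6: P3@Q0 runs 2, rem=4, quantum used, demote→Q1. Q0=[] Q1=[P1,P2,P3] Q2=[]
t=6-8: P1@Q1 runs 2, rem=0, completes. Q0=[] Q1=[P2,P3] Q2=[]
t=8-11: P2@Q1 runs 3, rem=9, I/O yield, promote→Q0. Q0=[P2] Q1=[P3] Q2=[]
t=11-13: P2@Q0 runs 2, rem=7, quantum used, demote→Q1. Q0=[] Q1=[P3,P2] Q2=[]
t=13-16: P3@Q1 runs 3, rem=1, I/O yield, promote→Q0. Q0=[P3] Q1=[P2] Q2=[]
t=16-17: P3@Q0 runs 1, rem=0, completes. Q0=[] Q1=[P2] Q2=[]
t=17-20: P2@Q1 runs 3, rem=4, I/O yield, promote→Q0. Q0=[P2] Q1=[] Q2=[]
t=20-22: P2@Q0 runs 2, rem=2, quantum used, demote→Q1. Q0=[] Q1=[P2] Q2=[]
t=22-24: P2@Q1 runs 2, rem=0, completes. Q0=[] Q1=[] Q2=[]

Answer: P1(0-2) P2(2-4) P3(4-6) P1(6-8) P2(8-11) P2(11-13) P3(13-16) P3(16-17) P2(17-20) P2(20-22) P2(22-24)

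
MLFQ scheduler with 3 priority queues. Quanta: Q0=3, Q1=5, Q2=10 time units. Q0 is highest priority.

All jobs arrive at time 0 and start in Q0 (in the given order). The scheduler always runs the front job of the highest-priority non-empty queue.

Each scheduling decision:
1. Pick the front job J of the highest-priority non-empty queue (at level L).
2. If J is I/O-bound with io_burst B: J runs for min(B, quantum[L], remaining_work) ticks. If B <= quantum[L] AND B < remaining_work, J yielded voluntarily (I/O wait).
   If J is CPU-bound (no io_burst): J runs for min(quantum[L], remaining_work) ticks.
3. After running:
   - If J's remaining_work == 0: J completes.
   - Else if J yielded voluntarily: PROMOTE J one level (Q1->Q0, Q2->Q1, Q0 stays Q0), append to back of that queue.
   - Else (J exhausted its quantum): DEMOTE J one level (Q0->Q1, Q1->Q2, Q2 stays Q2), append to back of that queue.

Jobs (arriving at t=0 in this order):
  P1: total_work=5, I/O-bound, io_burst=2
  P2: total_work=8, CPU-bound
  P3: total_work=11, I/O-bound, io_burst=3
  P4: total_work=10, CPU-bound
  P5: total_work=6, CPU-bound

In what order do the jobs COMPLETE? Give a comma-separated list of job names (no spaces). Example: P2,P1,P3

t=0-2: P1@Q0 runs 2, rem=3, I/O yield, promote→Q0. Q0=[P2,P3,P4,P5,P1] Q1=[] Q2=[]
t=2-5: P2@Q0 runs 3, rem=5, quantum used, demote→Q1. Q0=[P3,P4,P5,P1] Q1=[P2] Q2=[]
t=5-8: P3@Q0 runs 3, rem=8, I/O yield, promote→Q0. Q0=[P4,P5,P1,P3] Q1=[P2] Q2=[]
t=8-11: P4@Q0 runs 3, rem=7, quantum used, demote→Q1. Q0=[P5,P1,P3] Q1=[P2,P4] Q2=[]
t=11-14: P5@Q0 runs 3, rem=3, quantum used, demote→Q1. Q0=[P1,P3] Q1=[P2,P4,P5] Q2=[]
t=14-16: P1@Q0 runs 2, rem=1, I/O yield, promote→Q0. Q0=[P3,P1] Q1=[P2,P4,P5] Q2=[]
t=16-19: P3@Q0 runs 3, rem=5, I/O yield, promote→Q0. Q0=[P1,P3] Q1=[P2,P4,P5] Q2=[]
t=19-20: P1@Q0 runs 1, rem=0, completes. Q0=[P3] Q1=[P2,P4,P5] Q2=[]
t=20-23: P3@Q0 runs 3, rem=2, I/O yield, promote→Q0. Q0=[P3] Q1=[P2,P4,P5] Q2=[]
t=23-25: P3@Q0 runs 2, rem=0, completes. Q0=[] Q1=[P2,P4,P5] Q2=[]
t=25-30: P2@Q1 runs 5, rem=0, completes. Q0=[] Q1=[P4,P5] Q2=[]
t=30-35: P4@Q1 runs 5, rem=2, quantum used, demote→Q2. Q0=[] Q1=[P5] Q2=[P4]
t=35-38: P5@Q1 runs 3, rem=0, completes. Q0=[] Q1=[] Q2=[P4]
t=38-40: P4@Q2 runs 2, rem=0, completes. Q0=[] Q1=[] Q2=[]

Answer: P1,P3,P2,P5,P4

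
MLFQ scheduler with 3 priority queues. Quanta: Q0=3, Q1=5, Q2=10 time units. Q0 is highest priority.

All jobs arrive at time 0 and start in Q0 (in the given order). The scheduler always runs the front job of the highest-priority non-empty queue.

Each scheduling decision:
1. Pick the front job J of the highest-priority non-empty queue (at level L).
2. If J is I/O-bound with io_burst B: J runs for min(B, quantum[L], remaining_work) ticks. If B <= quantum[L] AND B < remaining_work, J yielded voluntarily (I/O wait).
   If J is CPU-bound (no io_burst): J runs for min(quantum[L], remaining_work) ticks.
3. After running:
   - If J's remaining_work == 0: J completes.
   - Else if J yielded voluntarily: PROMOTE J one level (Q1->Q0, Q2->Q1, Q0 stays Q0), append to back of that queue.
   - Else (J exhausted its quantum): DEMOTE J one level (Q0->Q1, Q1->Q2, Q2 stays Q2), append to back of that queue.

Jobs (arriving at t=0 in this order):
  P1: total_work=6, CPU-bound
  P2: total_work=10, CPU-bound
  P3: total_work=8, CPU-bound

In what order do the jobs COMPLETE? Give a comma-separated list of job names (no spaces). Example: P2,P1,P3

t=0-3: P1@Q0 runs 3, rem=3, quantum used, demote→Q1. Q0=[P2,P3] Q1=[P1] Q2=[]
t=3-6: P2@Q0 runs 3, rem=7, quantum used, demote→Q1. Q0=[P3] Q1=[P1,P2] Q2=[]
t=6-9: P3@Q0 runs 3, rem=5, quantum used, demote→Q1. Q0=[] Q1=[P1,P2,P3] Q2=[]
t=9-12: P1@Q1 runs 3, rem=0, completes. Q0=[] Q1=[P2,P3] Q2=[]
t=12-17: P2@Q1 runs 5, rem=2, quantum used, demote→Q2. Q0=[] Q1=[P3] Q2=[P2]
t=17-22: P3@Q1 runs 5, rem=0, completes. Q0=[] Q1=[] Q2=[P2]
t=22-24: P2@Q2 runs 2, rem=0, completes. Q0=[] Q1=[] Q2=[]

Answer: P1,P3,P2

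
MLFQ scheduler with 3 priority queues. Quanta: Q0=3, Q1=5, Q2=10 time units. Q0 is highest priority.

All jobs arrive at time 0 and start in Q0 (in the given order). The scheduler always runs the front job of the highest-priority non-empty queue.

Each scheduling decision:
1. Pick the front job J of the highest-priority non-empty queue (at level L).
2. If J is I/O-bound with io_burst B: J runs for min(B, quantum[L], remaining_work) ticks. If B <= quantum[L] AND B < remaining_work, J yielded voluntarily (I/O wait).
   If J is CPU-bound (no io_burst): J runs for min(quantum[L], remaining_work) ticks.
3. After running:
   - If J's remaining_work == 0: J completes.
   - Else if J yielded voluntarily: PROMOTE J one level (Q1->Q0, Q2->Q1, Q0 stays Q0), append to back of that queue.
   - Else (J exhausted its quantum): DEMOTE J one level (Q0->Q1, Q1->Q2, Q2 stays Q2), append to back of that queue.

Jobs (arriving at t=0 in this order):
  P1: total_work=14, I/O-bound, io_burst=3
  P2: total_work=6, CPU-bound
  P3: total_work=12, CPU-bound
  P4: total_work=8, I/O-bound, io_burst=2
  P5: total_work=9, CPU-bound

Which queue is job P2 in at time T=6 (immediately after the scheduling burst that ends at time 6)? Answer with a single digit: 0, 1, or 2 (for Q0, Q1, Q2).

Answer: 1

Derivation:
t=0-3: P1@Q0 runs 3, rem=11, I/O yield, promote→Q0. Q0=[P2,P3,P4,P5,P1] Q1=[] Q2=[]
t=3-6: P2@Q0 runs 3, rem=3, quantum used, demote→Q1. Q0=[P3,P4,P5,P1] Q1=[P2] Q2=[]
t=6-9: P3@Q0 runs 3, rem=9, quantum used, demote→Q1. Q0=[P4,P5,P1] Q1=[P2,P3] Q2=[]
t=9-11: P4@Q0 runs 2, rem=6, I/O yield, promote→Q0. Q0=[P5,P1,P4] Q1=[P2,P3] Q2=[]
t=11-14: P5@Q0 runs 3, rem=6, quantum used, demote→Q1. Q0=[P1,P4] Q1=[P2,P3,P5] Q2=[]
t=14-17: P1@Q0 runs 3, rem=8, I/O yield, promote→Q0. Q0=[P4,P1] Q1=[P2,P3,P5] Q2=[]
t=17-19: P4@Q0 runs 2, rem=4, I/O yield, promote→Q0. Q0=[P1,P4] Q1=[P2,P3,P5] Q2=[]
t=19-22: P1@Q0 runs 3, rem=5, I/O yield, promote→Q0. Q0=[P4,P1] Q1=[P2,P3,P5] Q2=[]
t=22-24: P4@Q0 runs 2, rem=2, I/O yield, promote→Q0. Q0=[P1,P4] Q1=[P2,P3,P5] Q2=[]
t=24-27: P1@Q0 runs 3, rem=2, I/O yield, promote→Q0. Q0=[P4,P1] Q1=[P2,P3,P5] Q2=[]
t=27-29: P4@Q0 runs 2, rem=0, completes. Q0=[P1] Q1=[P2,P3,P5] Q2=[]
t=29-31: P1@Q0 runs 2, rem=0, completes. Q0=[] Q1=[P2,P3,P5] Q2=[]
t=31-34: P2@Q1 runs 3, rem=0, completes. Q0=[] Q1=[P3,P5] Q2=[]
t=34-39: P3@Q1 runs 5, rem=4, quantum used, demote→Q2. Q0=[] Q1=[P5] Q2=[P3]
t=39-44: P5@Q1 runs 5, rem=1, quantum used, demote→Q2. Q0=[] Q1=[] Q2=[P3,P5]
t=44-48: P3@Q2 runs 4, rem=0, completes. Q0=[] Q1=[] Q2=[P5]
t=48-49: P5@Q2 runs 1, rem=0, completes. Q0=[] Q1=[] Q2=[]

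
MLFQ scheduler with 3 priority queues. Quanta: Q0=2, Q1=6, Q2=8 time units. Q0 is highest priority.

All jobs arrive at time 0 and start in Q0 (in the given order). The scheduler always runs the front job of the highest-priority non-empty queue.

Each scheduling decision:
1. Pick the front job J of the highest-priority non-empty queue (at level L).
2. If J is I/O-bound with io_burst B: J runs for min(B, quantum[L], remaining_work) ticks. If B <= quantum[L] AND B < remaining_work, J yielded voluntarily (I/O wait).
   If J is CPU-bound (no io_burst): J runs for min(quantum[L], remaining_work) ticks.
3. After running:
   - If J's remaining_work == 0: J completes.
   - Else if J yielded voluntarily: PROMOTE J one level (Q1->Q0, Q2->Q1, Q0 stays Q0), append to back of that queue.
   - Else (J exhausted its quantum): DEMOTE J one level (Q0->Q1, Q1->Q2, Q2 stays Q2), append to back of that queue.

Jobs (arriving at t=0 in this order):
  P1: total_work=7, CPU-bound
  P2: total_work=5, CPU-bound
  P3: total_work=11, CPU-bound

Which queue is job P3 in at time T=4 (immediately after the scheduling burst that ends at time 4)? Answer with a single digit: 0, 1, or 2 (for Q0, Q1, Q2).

t=0-2: P1@Q0 runs 2, rem=5, quantum used, demote→Q1. Q0=[P2,P3] Q1=[P1] Q2=[]
t=2-4: P2@Q0 runs 2, rem=3, quantum used, demote→Q1. Q0=[P3] Q1=[P1,P2] Q2=[]
t=4-6: P3@Q0 runs 2, rem=9, quantum used, demote→Q1. Q0=[] Q1=[P1,P2,P3] Q2=[]
t=6-11: P1@Q1 runs 5, rem=0, completes. Q0=[] Q1=[P2,P3] Q2=[]
t=11-14: P2@Q1 runs 3, rem=0, completes. Q0=[] Q1=[P3] Q2=[]
t=14-20: P3@Q1 runs 6, rem=3, quantum used, demote→Q2. Q0=[] Q1=[] Q2=[P3]
t=20-23: P3@Q2 runs 3, rem=0, completes. Q0=[] Q1=[] Q2=[]

Answer: 0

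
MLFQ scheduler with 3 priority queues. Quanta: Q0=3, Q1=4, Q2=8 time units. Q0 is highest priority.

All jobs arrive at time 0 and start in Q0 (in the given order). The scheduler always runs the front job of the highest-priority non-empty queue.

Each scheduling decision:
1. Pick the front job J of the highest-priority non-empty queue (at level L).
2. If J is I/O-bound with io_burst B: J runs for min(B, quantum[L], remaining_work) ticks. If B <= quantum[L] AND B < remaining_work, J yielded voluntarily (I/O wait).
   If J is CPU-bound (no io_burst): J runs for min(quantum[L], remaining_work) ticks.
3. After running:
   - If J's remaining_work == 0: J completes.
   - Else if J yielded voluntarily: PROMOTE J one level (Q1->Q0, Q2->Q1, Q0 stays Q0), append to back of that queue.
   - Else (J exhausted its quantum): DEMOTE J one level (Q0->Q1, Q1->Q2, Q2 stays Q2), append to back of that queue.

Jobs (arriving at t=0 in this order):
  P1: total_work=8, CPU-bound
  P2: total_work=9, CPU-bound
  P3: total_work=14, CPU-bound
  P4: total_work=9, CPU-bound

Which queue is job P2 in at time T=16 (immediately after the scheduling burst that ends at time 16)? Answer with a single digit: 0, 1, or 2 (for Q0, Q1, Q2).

t=0-3: P1@Q0 runs 3, rem=5, quantum used, demote→Q1. Q0=[P2,P3,P4] Q1=[P1] Q2=[]
t=3-6: P2@Q0 runs 3, rem=6, quantum used, demote→Q1. Q0=[P3,P4] Q1=[P1,P2] Q2=[]
t=6-9: P3@Q0 runs 3, rem=11, quantum used, demote→Q1. Q0=[P4] Q1=[P1,P2,P3] Q2=[]
t=9-12: P4@Q0 runs 3, rem=6, quantum used, demote→Q1. Q0=[] Q1=[P1,P2,P3,P4] Q2=[]
t=12-16: P1@Q1 runs 4, rem=1, quantum used, demote→Q2. Q0=[] Q1=[P2,P3,P4] Q2=[P1]
t=16-20: P2@Q1 runs 4, rem=2, quantum used, demote→Q2. Q0=[] Q1=[P3,P4] Q2=[P1,P2]
t=20-24: P3@Q1 runs 4, rem=7, quantum used, demote→Q2. Q0=[] Q1=[P4] Q2=[P1,P2,P3]
t=24-28: P4@Q1 runs 4, rem=2, quantum used, demote→Q2. Q0=[] Q1=[] Q2=[P1,P2,P3,P4]
t=28-29: P1@Q2 runs 1, rem=0, completes. Q0=[] Q1=[] Q2=[P2,P3,P4]
t=29-31: P2@Q2 runs 2, rem=0, completes. Q0=[] Q1=[] Q2=[P3,P4]
t=31-38: P3@Q2 runs 7, rem=0, completes. Q0=[] Q1=[] Q2=[P4]
t=38-40: P4@Q2 runs 2, rem=0, completes. Q0=[] Q1=[] Q2=[]

Answer: 1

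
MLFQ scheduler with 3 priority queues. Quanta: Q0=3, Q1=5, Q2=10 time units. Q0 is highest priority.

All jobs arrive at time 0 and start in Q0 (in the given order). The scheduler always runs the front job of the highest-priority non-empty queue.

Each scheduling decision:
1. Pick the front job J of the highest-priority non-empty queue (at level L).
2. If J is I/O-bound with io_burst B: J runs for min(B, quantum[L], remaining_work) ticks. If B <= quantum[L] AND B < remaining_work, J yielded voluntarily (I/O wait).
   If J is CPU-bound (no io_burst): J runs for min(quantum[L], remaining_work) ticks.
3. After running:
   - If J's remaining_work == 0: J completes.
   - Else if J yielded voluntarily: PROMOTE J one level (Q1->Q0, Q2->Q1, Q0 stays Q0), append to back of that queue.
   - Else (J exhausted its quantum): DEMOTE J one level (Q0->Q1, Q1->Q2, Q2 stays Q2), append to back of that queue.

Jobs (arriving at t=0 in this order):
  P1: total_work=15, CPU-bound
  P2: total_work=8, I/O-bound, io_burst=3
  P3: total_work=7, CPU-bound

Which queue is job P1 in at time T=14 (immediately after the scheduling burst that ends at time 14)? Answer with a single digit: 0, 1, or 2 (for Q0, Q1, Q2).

Answer: 1

Derivation:
t=0-3: P1@Q0 runs 3, rem=12, quantum used, demote→Q1. Q0=[P2,P3] Q1=[P1] Q2=[]
t=3-6: P2@Q0 runs 3, rem=5, I/O yield, promote→Q0. Q0=[P3,P2] Q1=[P1] Q2=[]
t=6-9: P3@Q0 runs 3, rem=4, quantum used, demote→Q1. Q0=[P2] Q1=[P1,P3] Q2=[]
t=9-12: P2@Q0 runs 3, rem=2, I/O yield, promote→Q0. Q0=[P2] Q1=[P1,P3] Q2=[]
t=12-14: P2@Q0 runs 2, rem=0, completes. Q0=[] Q1=[P1,P3] Q2=[]
t=14-19: P1@Q1 runs 5, rem=7, quantum used, demote→Q2. Q0=[] Q1=[P3] Q2=[P1]
t=19-23: P3@Q1 runs 4, rem=0, completes. Q0=[] Q1=[] Q2=[P1]
t=23-30: P1@Q2 runs 7, rem=0, completes. Q0=[] Q1=[] Q2=[]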